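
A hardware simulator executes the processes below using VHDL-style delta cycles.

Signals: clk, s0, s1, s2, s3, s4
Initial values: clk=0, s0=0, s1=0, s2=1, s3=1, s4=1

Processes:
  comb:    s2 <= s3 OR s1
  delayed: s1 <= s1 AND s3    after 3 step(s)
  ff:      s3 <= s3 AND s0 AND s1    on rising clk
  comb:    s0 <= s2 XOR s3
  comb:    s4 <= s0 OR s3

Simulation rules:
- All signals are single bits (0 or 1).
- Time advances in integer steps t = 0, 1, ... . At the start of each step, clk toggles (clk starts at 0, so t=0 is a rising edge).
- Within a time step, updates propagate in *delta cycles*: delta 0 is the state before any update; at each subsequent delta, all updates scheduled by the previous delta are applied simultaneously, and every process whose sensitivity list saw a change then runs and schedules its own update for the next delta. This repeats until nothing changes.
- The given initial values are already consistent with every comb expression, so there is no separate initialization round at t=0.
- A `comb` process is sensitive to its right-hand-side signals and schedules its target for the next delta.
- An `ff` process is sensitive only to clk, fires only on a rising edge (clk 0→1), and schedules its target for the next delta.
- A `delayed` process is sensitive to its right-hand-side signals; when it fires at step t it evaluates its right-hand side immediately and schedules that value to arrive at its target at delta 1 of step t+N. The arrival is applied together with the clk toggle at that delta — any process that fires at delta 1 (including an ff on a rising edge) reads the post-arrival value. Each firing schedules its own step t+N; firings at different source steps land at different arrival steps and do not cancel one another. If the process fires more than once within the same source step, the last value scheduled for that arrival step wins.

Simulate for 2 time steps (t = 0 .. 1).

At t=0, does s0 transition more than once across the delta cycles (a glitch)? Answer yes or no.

yes

[bits: s0,s4,s1,clk,s3,s2]
t=0: Δ0=010011 Δ1=010111 Δ2=010101 Δ3=100100 Δ4=010100 Δ5=000100 | 5Δ
t=1: Δ0=000100 Δ1=000000 | 1Δ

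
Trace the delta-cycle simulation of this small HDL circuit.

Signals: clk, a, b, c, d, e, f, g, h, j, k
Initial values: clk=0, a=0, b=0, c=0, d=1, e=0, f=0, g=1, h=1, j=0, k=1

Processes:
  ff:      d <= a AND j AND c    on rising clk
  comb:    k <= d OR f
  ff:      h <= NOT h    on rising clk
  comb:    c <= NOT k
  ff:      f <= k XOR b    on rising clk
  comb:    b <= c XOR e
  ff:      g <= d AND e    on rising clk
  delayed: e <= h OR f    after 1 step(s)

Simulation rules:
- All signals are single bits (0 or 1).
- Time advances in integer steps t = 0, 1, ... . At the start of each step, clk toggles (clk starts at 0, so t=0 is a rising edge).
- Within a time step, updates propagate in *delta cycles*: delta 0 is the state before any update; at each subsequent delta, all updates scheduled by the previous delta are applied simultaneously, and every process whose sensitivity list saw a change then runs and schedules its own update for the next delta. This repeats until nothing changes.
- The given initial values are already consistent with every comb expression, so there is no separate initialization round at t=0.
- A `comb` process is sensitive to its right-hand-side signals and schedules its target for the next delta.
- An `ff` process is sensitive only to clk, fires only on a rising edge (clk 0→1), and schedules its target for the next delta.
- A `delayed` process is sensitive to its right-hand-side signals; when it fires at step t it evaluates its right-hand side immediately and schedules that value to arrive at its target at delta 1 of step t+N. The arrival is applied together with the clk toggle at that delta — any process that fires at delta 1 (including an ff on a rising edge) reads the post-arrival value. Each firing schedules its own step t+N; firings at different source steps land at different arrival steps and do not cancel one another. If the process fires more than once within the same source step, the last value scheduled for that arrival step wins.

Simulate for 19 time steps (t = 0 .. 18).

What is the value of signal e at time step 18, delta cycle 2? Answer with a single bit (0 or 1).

0

[bits: clk,d,g,c,e,b,f,j,h,k,a]
t=0: Δ0=01100000110 Δ1=11100000110 Δ2=10000010010 | 2Δ
t=1: Δ0=10000010010 Δ1=00001010010 Δ2=00001110010 | 2Δ
t=2: Δ0=00001110010 Δ1=10001110010 Δ2=10001100110 Δ3=10001100100 Δ4=10011100100 Δ5=10011000100 | 5Δ
t=3: Δ0=10011000100 Δ1=00011000100 | 1Δ
t=4: Δ0=00011000100 Δ1=10011000100 Δ2=10011000000 | 2Δ
t=5: Δ0=10011000000 Δ1=00010000000 Δ2=00010100000 | 2Δ
t=6: Δ0=00010100000 Δ1=10010100000 Δ2=10010110100 Δ3=10010110110 Δ4=10000110110 Δ5=10000010110 | 5Δ
t=7: Δ0=10000010110 Δ1=00001010110 Δ2=00001110110 | 2Δ
t=8: Δ0=00001110110 Δ1=10001110110 Δ2=10001100010 Δ3=10001100000 Δ4=10011100000 Δ5=10011000000 | 5Δ
t=9: Δ0=10011000000 Δ1=00010000000 Δ2=00010100000 | 2Δ
t=10: Δ0=00010100000 Δ1=10010100000 Δ2=10010110100 Δ3=10010110110 Δ4=10000110110 Δ5=10000010110 | 5Δ
t=11: Δ0=10000010110 Δ1=00001010110 Δ2=00001110110 | 2Δ
t=12: Δ0=00001110110 Δ1=10001110110 Δ2=10001100010 Δ3=10001100000 Δ4=10011100000 Δ5=10011000000 | 5Δ
t=13: Δ0=10011000000 Δ1=00010000000 Δ2=00010100000 | 2Δ
t=14: Δ0=00010100000 Δ1=10010100000 Δ2=10010110100 Δ3=10010110110 Δ4=10000110110 Δ5=10000010110 | 5Δ
t=15: Δ0=10000010110 Δ1=00001010110 Δ2=00001110110 | 2Δ
t=16: Δ0=00001110110 Δ1=10001110110 Δ2=10001100010 Δ3=10001100000 Δ4=10011100000 Δ5=10011000000 | 5Δ
t=17: Δ0=10011000000 Δ1=00010000000 Δ2=00010100000 | 2Δ
t=18: Δ0=00010100000 Δ1=10010100000 Δ2=10010110100 Δ3=10010110110 Δ4=10000110110 Δ5=10000010110 | 5Δ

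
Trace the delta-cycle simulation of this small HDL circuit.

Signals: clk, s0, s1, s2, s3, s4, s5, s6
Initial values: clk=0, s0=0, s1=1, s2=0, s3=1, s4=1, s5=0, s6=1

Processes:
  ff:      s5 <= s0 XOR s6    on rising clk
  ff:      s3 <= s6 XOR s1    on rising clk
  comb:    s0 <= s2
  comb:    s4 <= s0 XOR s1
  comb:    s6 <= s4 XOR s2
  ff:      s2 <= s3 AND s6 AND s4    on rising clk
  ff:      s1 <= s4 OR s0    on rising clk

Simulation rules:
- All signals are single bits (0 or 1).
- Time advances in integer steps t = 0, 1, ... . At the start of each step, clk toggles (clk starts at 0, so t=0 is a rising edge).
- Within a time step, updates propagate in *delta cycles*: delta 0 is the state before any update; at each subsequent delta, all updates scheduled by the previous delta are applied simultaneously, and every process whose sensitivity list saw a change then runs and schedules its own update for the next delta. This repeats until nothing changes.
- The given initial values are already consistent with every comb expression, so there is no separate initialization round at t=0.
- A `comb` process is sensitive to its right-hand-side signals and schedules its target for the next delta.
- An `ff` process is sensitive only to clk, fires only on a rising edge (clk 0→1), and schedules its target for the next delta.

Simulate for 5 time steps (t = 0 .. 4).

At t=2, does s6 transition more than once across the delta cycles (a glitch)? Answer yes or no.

t=0 Δ0: s1=1 s4=1 clk=0 s3=1 s5=0 s2=0 s0=0 s6=1
  Δ1: clk:0→1
  Δ2: s3:1→0, s5:0→1, s2:0→1
  Δ3: s0:0→1, s6:1→0
  Δ4: s4:1→0
  Δ5: s6:0→1
  (5Δ to stable)
t=1 Δ0: s1=1 s4=0 clk=1 s3=0 s5=1 s2=1 s0=1 s6=1
  Δ1: clk:1→0
  (1Δ to stable)
t=2 Δ0: s1=1 s4=0 clk=0 s3=0 s5=1 s2=1 s0=1 s6=1
  Δ1: clk:0→1
  Δ2: s5:1→0, s2:1→0
  Δ3: s0:1→0, s6:1→0
  Δ4: s4:0→1
  Δ5: s6:0→1
  (5Δ to stable)
t=3 Δ0: s1=1 s4=1 clk=1 s3=0 s5=0 s2=0 s0=0 s6=1
  Δ1: clk:1→0
  (1Δ to stable)
t=4 Δ0: s1=1 s4=1 clk=0 s3=0 s5=0 s2=0 s0=0 s6=1
  Δ1: clk:0→1
  Δ2: s5:0→1
  (2Δ to stable)

yes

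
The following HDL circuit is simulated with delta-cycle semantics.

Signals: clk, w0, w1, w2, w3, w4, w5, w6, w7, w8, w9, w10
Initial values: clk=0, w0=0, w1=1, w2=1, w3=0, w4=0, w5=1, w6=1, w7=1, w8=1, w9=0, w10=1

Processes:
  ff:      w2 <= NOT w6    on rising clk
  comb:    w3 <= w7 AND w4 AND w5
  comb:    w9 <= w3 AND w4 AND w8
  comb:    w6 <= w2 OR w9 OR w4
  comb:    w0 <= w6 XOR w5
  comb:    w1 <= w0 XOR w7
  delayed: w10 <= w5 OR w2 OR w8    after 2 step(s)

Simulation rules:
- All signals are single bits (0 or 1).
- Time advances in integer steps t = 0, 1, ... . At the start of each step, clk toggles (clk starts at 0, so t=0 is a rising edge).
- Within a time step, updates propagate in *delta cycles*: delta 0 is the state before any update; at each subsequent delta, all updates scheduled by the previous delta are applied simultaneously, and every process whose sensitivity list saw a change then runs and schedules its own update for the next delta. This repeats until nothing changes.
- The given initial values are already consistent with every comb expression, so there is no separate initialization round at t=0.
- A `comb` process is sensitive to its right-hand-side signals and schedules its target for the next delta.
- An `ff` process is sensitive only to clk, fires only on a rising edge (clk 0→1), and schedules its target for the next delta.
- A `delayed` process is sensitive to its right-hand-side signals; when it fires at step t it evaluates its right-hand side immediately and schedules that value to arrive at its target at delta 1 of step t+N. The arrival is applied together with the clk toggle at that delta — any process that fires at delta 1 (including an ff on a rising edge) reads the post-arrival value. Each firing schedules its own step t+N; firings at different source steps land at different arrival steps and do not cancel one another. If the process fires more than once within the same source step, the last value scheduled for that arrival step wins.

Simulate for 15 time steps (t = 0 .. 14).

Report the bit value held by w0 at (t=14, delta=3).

1

[bits: w8,w3,w9,w10,w4,w6,w0,w7,w5,w2,w1,clk]
t=0: Δ0=100101011110 Δ1=100101011111 Δ2=100101011011 Δ3=100100011011 Δ4=100100111011 Δ5=100100111001 | 5Δ
t=1: Δ0=100100111001 Δ1=100100111000 | 1Δ
t=2: Δ0=100100111000 Δ1=100100111001 Δ2=100100111101 Δ3=100101111101 Δ4=100101011101 Δ5=100101011111 | 5Δ
t=3: Δ0=100101011111 Δ1=100101011110 | 1Δ
t=4: Δ0=100101011110 Δ1=100101011111 Δ2=100101011011 Δ3=100100011011 Δ4=100100111011 Δ5=100100111001 | 5Δ
t=5: Δ0=100100111001 Δ1=100100111000 | 1Δ
t=6: Δ0=100100111000 Δ1=100100111001 Δ2=100100111101 Δ3=100101111101 Δ4=100101011101 Δ5=100101011111 | 5Δ
t=7: Δ0=100101011111 Δ1=100101011110 | 1Δ
t=8: Δ0=100101011110 Δ1=100101011111 Δ2=100101011011 Δ3=100100011011 Δ4=100100111011 Δ5=100100111001 | 5Δ
t=9: Δ0=100100111001 Δ1=100100111000 | 1Δ
t=10: Δ0=100100111000 Δ1=100100111001 Δ2=100100111101 Δ3=100101111101 Δ4=100101011101 Δ5=100101011111 | 5Δ
t=11: Δ0=100101011111 Δ1=100101011110 | 1Δ
t=12: Δ0=100101011110 Δ1=100101011111 Δ2=100101011011 Δ3=100100011011 Δ4=100100111011 Δ5=100100111001 | 5Δ
t=13: Δ0=100100111001 Δ1=100100111000 | 1Δ
t=14: Δ0=100100111000 Δ1=100100111001 Δ2=100100111101 Δ3=100101111101 Δ4=100101011101 Δ5=100101011111 | 5Δ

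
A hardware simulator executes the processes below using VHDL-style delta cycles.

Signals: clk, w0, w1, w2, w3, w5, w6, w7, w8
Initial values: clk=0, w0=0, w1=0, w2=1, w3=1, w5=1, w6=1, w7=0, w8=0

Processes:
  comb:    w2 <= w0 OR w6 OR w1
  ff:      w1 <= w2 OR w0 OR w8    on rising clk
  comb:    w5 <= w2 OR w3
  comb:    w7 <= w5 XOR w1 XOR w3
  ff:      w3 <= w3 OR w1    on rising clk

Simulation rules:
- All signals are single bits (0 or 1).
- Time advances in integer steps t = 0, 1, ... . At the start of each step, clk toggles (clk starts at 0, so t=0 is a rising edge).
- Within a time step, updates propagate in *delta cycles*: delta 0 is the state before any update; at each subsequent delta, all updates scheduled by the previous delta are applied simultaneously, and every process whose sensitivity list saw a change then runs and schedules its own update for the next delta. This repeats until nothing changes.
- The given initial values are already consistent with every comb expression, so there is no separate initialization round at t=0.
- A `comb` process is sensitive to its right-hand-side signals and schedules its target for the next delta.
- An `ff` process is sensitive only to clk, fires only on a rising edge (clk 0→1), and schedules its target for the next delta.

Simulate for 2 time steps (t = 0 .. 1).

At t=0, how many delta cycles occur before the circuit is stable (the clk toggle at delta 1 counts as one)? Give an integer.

[bits: w6,w7,clk,w2,w5,w0,w8,w3,w1]
t=0: Δ0=100110010 Δ1=101110010 Δ2=101110011 Δ3=111110011 | 3Δ
t=1: Δ0=111110011 Δ1=110110011 | 1Δ

3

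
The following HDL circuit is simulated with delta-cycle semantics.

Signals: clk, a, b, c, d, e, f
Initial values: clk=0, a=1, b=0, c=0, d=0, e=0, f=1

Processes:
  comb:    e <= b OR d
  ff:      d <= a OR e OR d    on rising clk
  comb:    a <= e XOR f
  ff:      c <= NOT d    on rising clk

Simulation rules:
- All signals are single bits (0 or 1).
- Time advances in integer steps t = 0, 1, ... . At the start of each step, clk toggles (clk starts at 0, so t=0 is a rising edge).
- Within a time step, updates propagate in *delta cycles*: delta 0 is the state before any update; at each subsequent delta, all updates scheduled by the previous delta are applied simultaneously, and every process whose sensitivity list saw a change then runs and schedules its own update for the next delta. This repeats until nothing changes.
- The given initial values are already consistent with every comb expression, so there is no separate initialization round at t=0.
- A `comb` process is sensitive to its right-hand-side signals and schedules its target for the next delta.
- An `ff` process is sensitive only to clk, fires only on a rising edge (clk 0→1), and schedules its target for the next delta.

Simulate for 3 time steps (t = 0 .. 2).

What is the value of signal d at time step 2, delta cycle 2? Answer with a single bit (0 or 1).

1

t=0 Δ0: c=0 d=0 f=1 b=0 e=0 clk=0 a=1
  Δ1: clk:0→1
  Δ2: c:0→1, d:0→1
  Δ3: e:0→1
  Δ4: a:1→0
  (4Δ to stable)
t=1 Δ0: c=1 d=1 f=1 b=0 e=1 clk=1 a=0
  Δ1: clk:1→0
  (1Δ to stable)
t=2 Δ0: c=1 d=1 f=1 b=0 e=1 clk=0 a=0
  Δ1: clk:0→1
  Δ2: c:1→0
  (2Δ to stable)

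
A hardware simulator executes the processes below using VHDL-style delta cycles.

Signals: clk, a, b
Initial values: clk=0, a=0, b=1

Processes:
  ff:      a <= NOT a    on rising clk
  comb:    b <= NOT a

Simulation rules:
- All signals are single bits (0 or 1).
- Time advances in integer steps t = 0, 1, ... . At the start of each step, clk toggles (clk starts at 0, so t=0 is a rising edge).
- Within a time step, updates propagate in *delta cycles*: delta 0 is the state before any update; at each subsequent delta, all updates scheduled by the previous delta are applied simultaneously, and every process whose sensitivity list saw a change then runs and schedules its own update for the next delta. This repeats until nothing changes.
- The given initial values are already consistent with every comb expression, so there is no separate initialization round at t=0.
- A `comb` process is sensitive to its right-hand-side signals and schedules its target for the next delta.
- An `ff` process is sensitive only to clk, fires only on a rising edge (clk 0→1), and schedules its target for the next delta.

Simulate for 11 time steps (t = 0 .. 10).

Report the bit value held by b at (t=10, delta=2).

[bits: a,clk,b]
t=0: Δ0=001 Δ1=011 Δ2=111 Δ3=110 | 3Δ
t=1: Δ0=110 Δ1=100 | 1Δ
t=2: Δ0=100 Δ1=110 Δ2=010 Δ3=011 | 3Δ
t=3: Δ0=011 Δ1=001 | 1Δ
t=4: Δ0=001 Δ1=011 Δ2=111 Δ3=110 | 3Δ
t=5: Δ0=110 Δ1=100 | 1Δ
t=6: Δ0=100 Δ1=110 Δ2=010 Δ3=011 | 3Δ
t=7: Δ0=011 Δ1=001 | 1Δ
t=8: Δ0=001 Δ1=011 Δ2=111 Δ3=110 | 3Δ
t=9: Δ0=110 Δ1=100 | 1Δ
t=10: Δ0=100 Δ1=110 Δ2=010 Δ3=011 | 3Δ

0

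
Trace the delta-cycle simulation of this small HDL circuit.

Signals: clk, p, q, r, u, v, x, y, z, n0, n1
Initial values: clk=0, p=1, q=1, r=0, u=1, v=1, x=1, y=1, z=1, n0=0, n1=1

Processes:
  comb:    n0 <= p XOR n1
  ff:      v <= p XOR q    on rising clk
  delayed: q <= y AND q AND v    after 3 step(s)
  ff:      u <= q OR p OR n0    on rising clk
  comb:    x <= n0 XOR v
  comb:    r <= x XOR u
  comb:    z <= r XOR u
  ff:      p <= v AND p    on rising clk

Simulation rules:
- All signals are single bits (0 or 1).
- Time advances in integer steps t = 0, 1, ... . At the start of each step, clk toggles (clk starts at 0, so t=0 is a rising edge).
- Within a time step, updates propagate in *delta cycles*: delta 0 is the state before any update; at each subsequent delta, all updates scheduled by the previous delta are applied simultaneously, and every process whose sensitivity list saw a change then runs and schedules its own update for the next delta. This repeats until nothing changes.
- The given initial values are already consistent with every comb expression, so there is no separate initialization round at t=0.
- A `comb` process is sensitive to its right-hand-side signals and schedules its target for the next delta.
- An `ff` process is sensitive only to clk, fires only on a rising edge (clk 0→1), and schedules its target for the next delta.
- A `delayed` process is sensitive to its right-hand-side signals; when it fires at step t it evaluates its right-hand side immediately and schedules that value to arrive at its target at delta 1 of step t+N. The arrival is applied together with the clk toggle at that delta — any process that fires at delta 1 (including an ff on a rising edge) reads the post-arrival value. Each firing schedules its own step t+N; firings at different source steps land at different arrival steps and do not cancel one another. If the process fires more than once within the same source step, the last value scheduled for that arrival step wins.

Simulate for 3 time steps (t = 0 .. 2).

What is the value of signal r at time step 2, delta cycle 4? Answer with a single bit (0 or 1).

1

[bits: z,n1,u,q,clk,y,n0,v,r,x,p]
t=0: Δ0=11110101011 Δ1=11111101011 Δ2=11111100011 Δ3=11111100001 Δ4=11111100101 Δ5=01111100101 | 5Δ
t=1: Δ0=01111100101 Δ1=01110100101 | 1Δ
t=2: Δ0=01110100101 Δ1=01111100101 Δ2=01111100100 Δ3=01111110100 Δ4=01111110110 Δ5=01111110010 Δ6=11111110010 | 6Δ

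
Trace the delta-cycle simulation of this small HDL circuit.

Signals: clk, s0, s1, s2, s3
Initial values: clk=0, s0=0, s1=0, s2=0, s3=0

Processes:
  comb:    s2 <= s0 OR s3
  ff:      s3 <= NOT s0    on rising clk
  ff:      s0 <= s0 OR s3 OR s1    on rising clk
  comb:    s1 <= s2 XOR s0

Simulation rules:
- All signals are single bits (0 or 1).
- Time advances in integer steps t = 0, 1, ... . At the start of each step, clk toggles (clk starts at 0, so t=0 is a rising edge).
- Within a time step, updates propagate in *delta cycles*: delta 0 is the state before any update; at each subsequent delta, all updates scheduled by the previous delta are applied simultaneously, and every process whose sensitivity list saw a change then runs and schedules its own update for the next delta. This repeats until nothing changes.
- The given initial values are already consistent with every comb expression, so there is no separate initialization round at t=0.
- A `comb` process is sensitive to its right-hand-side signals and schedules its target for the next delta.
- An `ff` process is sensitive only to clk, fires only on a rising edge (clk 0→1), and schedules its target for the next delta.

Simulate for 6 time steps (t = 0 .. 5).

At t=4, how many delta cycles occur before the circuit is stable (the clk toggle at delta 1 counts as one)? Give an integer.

t=0 Δ0: s0=0 s1=0 s3=0 clk=0 s2=0
  Δ1: clk:0→1
  Δ2: s3:0→1
  Δ3: s2:0→1
  Δ4: s1:0→1
  (4Δ to stable)
t=1 Δ0: s0=0 s1=1 s3=1 clk=1 s2=1
  Δ1: clk:1→0
  (1Δ to stable)
t=2 Δ0: s0=0 s1=1 s3=1 clk=0 s2=1
  Δ1: clk:0→1
  Δ2: s0:0→1
  Δ3: s1:1→0
  (3Δ to stable)
t=3 Δ0: s0=1 s1=0 s3=1 clk=1 s2=1
  Δ1: clk:1→0
  (1Δ to stable)
t=4 Δ0: s0=1 s1=0 s3=1 clk=0 s2=1
  Δ1: clk:0→1
  Δ2: s3:1→0
  (2Δ to stable)
t=5 Δ0: s0=1 s1=0 s3=0 clk=1 s2=1
  Δ1: clk:1→0
  (1Δ to stable)

2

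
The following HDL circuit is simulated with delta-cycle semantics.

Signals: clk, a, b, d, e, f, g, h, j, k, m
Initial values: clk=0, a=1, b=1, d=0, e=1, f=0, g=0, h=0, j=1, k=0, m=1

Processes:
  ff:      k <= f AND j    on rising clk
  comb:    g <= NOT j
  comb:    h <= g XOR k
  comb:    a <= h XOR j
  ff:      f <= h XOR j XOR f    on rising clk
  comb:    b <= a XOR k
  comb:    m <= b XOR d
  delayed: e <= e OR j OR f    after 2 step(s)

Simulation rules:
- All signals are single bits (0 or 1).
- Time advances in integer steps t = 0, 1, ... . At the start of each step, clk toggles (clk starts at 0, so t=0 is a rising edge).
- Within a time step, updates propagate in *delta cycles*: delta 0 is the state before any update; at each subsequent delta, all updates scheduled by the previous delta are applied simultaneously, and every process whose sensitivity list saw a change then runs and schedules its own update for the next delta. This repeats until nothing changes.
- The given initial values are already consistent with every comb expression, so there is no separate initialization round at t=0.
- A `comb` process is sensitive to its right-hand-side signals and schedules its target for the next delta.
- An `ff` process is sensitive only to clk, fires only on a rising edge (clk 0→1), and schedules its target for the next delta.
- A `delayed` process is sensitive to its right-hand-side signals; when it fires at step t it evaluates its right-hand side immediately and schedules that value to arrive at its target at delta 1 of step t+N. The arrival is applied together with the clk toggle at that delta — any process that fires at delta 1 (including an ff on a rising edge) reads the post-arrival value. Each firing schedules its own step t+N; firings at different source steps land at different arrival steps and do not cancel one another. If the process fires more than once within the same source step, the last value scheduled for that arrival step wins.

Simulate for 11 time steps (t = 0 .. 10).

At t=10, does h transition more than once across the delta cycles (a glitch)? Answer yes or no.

t=0 Δ0: d=0 k=0 h=0 m=1 b=1 j=1 e=1 g=0 clk=0 f=0 a=1
  Δ1: clk:0→1
  Δ2: f:0→1
  (2Δ to stable)
t=1 Δ0: d=0 k=0 h=0 m=1 b=1 j=1 e=1 g=0 clk=1 f=1 a=1
  Δ1: clk:1→0
  (1Δ to stable)
t=2 Δ0: d=0 k=0 h=0 m=1 b=1 j=1 e=1 g=0 clk=0 f=1 a=1
  Δ1: clk:0→1
  Δ2: k:0→1, f:1→0
  Δ3: h:0→1, b:1→0
  Δ4: m:1→0, a:1→0
  Δ5: b:0→1
  Δ6: m:0→1
  (6Δ to stable)
t=3 Δ0: d=0 k=1 h=1 m=1 b=1 j=1 e=1 g=0 clk=1 f=0 a=0
  Δ1: clk:1→0
  (1Δ to stable)
t=4 Δ0: d=0 k=1 h=1 m=1 b=1 j=1 e=1 g=0 clk=0 f=0 a=0
  Δ1: clk:0→1
  Δ2: k:1→0
  Δ3: h:1→0, b:1→0
  Δ4: m:1→0, a:0→1
  Δ5: b:0→1
  Δ6: m:0→1
  (6Δ to stable)
t=5 Δ0: d=0 k=0 h=0 m=1 b=1 j=1 e=1 g=0 clk=1 f=0 a=1
  Δ1: clk:1→0
  (1Δ to stable)
t=6 Δ0: d=0 k=0 h=0 m=1 b=1 j=1 e=1 g=0 clk=0 f=0 a=1
  Δ1: clk:0→1
  Δ2: f:0→1
  (2Δ to stable)
t=7 Δ0: d=0 k=0 h=0 m=1 b=1 j=1 e=1 g=0 clk=1 f=1 a=1
  Δ1: clk:1→0
  (1Δ to stable)
t=8 Δ0: d=0 k=0 h=0 m=1 b=1 j=1 e=1 g=0 clk=0 f=1 a=1
  Δ1: clk:0→1
  Δ2: k:0→1, f:1→0
  Δ3: h:0→1, b:1→0
  Δ4: m:1→0, a:1→0
  Δ5: b:0→1
  Δ6: m:0→1
  (6Δ to stable)
t=9 Δ0: d=0 k=1 h=1 m=1 b=1 j=1 e=1 g=0 clk=1 f=0 a=0
  Δ1: clk:1→0
  (1Δ to stable)
t=10 Δ0: d=0 k=1 h=1 m=1 b=1 j=1 e=1 g=0 clk=0 f=0 a=0
  Δ1: clk:0→1
  Δ2: k:1→0
  Δ3: h:1→0, b:1→0
  Δ4: m:1→0, a:0→1
  Δ5: b:0→1
  Δ6: m:0→1
  (6Δ to stable)

no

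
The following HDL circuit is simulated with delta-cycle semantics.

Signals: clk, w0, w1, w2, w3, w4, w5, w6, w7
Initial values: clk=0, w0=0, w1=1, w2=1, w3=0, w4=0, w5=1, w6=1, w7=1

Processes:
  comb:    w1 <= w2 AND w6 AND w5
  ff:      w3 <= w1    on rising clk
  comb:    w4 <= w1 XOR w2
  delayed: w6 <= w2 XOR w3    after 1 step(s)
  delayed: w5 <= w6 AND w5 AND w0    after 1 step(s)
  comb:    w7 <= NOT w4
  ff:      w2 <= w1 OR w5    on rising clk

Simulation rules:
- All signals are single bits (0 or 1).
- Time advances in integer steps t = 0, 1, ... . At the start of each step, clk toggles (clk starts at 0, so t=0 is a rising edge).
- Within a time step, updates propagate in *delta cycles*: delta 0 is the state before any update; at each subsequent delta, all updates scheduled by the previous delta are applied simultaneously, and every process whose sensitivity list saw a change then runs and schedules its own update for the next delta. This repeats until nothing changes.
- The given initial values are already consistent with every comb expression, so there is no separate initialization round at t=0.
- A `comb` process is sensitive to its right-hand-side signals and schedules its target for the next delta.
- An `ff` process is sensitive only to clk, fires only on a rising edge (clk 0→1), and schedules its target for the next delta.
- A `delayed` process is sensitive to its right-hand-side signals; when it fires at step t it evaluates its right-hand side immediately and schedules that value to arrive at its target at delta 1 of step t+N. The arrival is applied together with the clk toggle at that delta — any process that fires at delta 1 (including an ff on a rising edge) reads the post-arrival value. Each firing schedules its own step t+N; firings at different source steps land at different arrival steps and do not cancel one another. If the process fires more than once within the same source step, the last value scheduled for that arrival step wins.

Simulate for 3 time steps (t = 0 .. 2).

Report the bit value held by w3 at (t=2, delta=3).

0

t0.Δ0 clk=0 w6=1 w0=0 w1=1 w5=1 w7=1 w4=0 w3=0 w2=1
t0.Δ1 clk=1 w6=1 w0=0 w1=1 w5=1 w7=1 w4=0 w3=0 w2=1
t0.Δ2 clk=1 w6=1 w0=0 w1=1 w5=1 w7=1 w4=0 w3=1 w2=1
t1.Δ0 clk=1 w6=1 w0=0 w1=1 w5=1 w7=1 w4=0 w3=1 w2=1
t1.Δ1 clk=0 w6=0 w0=0 w1=1 w5=1 w7=1 w4=0 w3=1 w2=1
t1.Δ2 clk=0 w6=0 w0=0 w1=0 w5=1 w7=1 w4=0 w3=1 w2=1
t1.Δ3 clk=0 w6=0 w0=0 w1=0 w5=1 w7=1 w4=1 w3=1 w2=1
t1.Δ4 clk=0 w6=0 w0=0 w1=0 w5=1 w7=0 w4=1 w3=1 w2=1
t2.Δ0 clk=0 w6=0 w0=0 w1=0 w5=1 w7=0 w4=1 w3=1 w2=1
t2.Δ1 clk=1 w6=0 w0=0 w1=0 w5=0 w7=0 w4=1 w3=1 w2=1
t2.Δ2 clk=1 w6=0 w0=0 w1=0 w5=0 w7=0 w4=1 w3=0 w2=0
t2.Δ3 clk=1 w6=0 w0=0 w1=0 w5=0 w7=0 w4=0 w3=0 w2=0
t2.Δ4 clk=1 w6=0 w0=0 w1=0 w5=0 w7=1 w4=0 w3=0 w2=0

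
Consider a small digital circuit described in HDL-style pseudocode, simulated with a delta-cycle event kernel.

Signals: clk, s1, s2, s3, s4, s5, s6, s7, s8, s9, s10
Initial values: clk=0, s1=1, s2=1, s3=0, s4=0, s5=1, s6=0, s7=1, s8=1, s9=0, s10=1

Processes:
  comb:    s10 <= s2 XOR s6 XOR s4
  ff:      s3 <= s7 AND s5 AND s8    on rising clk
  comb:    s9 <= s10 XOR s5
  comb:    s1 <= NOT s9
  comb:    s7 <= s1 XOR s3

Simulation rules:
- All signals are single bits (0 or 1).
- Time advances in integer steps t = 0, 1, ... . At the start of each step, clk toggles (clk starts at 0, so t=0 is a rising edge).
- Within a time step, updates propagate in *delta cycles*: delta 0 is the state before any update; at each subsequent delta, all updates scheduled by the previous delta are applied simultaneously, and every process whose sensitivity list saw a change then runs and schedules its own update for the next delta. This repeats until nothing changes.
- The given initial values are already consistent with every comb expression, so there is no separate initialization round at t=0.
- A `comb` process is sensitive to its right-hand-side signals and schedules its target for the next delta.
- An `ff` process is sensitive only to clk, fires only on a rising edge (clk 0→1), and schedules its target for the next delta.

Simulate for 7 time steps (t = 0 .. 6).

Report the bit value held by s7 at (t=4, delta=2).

t0.Δ0 s7=1 s6=0 s3=0 clk=0 s9=0 s5=1 s8=1 s4=0 s10=1 s2=1 s1=1
t0.Δ1 s7=1 s6=0 s3=0 clk=1 s9=0 s5=1 s8=1 s4=0 s10=1 s2=1 s1=1
t0.Δ2 s7=1 s6=0 s3=1 clk=1 s9=0 s5=1 s8=1 s4=0 s10=1 s2=1 s1=1
t0.Δ3 s7=0 s6=0 s3=1 clk=1 s9=0 s5=1 s8=1 s4=0 s10=1 s2=1 s1=1
t1.Δ0 s7=0 s6=0 s3=1 clk=1 s9=0 s5=1 s8=1 s4=0 s10=1 s2=1 s1=1
t1.Δ1 s7=0 s6=0 s3=1 clk=0 s9=0 s5=1 s8=1 s4=0 s10=1 s2=1 s1=1
t2.Δ0 s7=0 s6=0 s3=1 clk=0 s9=0 s5=1 s8=1 s4=0 s10=1 s2=1 s1=1
t2.Δ1 s7=0 s6=0 s3=1 clk=1 s9=0 s5=1 s8=1 s4=0 s10=1 s2=1 s1=1
t2.Δ2 s7=0 s6=0 s3=0 clk=1 s9=0 s5=1 s8=1 s4=0 s10=1 s2=1 s1=1
t2.Δ3 s7=1 s6=0 s3=0 clk=1 s9=0 s5=1 s8=1 s4=0 s10=1 s2=1 s1=1
t3.Δ0 s7=1 s6=0 s3=0 clk=1 s9=0 s5=1 s8=1 s4=0 s10=1 s2=1 s1=1
t3.Δ1 s7=1 s6=0 s3=0 clk=0 s9=0 s5=1 s8=1 s4=0 s10=1 s2=1 s1=1
t4.Δ0 s7=1 s6=0 s3=0 clk=0 s9=0 s5=1 s8=1 s4=0 s10=1 s2=1 s1=1
t4.Δ1 s7=1 s6=0 s3=0 clk=1 s9=0 s5=1 s8=1 s4=0 s10=1 s2=1 s1=1
t4.Δ2 s7=1 s6=0 s3=1 clk=1 s9=0 s5=1 s8=1 s4=0 s10=1 s2=1 s1=1
t4.Δ3 s7=0 s6=0 s3=1 clk=1 s9=0 s5=1 s8=1 s4=0 s10=1 s2=1 s1=1
t5.Δ0 s7=0 s6=0 s3=1 clk=1 s9=0 s5=1 s8=1 s4=0 s10=1 s2=1 s1=1
t5.Δ1 s7=0 s6=0 s3=1 clk=0 s9=0 s5=1 s8=1 s4=0 s10=1 s2=1 s1=1
t6.Δ0 s7=0 s6=0 s3=1 clk=0 s9=0 s5=1 s8=1 s4=0 s10=1 s2=1 s1=1
t6.Δ1 s7=0 s6=0 s3=1 clk=1 s9=0 s5=1 s8=1 s4=0 s10=1 s2=1 s1=1
t6.Δ2 s7=0 s6=0 s3=0 clk=1 s9=0 s5=1 s8=1 s4=0 s10=1 s2=1 s1=1
t6.Δ3 s7=1 s6=0 s3=0 clk=1 s9=0 s5=1 s8=1 s4=0 s10=1 s2=1 s1=1

1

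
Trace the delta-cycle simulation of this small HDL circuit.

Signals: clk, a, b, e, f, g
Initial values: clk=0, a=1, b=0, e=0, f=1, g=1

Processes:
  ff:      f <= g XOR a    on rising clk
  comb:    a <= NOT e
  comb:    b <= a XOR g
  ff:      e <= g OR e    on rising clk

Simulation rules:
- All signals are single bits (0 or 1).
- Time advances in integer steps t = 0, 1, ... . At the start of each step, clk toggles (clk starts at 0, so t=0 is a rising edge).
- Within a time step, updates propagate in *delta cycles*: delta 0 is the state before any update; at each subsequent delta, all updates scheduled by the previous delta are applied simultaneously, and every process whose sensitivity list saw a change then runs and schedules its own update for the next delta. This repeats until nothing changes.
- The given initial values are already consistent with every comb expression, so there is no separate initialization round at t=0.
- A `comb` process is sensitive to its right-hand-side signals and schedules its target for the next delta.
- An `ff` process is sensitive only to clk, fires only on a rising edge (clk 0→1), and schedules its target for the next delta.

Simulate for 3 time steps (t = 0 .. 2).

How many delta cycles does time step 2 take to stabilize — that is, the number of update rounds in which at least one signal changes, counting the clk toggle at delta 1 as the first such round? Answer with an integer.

[bits: a,g,clk,f,b,e]
t=0: Δ0=110100 Δ1=111100 Δ2=111001 Δ3=011001 Δ4=011011 | 4Δ
t=1: Δ0=011011 Δ1=010011 | 1Δ
t=2: Δ0=010011 Δ1=011011 Δ2=011111 | 2Δ

2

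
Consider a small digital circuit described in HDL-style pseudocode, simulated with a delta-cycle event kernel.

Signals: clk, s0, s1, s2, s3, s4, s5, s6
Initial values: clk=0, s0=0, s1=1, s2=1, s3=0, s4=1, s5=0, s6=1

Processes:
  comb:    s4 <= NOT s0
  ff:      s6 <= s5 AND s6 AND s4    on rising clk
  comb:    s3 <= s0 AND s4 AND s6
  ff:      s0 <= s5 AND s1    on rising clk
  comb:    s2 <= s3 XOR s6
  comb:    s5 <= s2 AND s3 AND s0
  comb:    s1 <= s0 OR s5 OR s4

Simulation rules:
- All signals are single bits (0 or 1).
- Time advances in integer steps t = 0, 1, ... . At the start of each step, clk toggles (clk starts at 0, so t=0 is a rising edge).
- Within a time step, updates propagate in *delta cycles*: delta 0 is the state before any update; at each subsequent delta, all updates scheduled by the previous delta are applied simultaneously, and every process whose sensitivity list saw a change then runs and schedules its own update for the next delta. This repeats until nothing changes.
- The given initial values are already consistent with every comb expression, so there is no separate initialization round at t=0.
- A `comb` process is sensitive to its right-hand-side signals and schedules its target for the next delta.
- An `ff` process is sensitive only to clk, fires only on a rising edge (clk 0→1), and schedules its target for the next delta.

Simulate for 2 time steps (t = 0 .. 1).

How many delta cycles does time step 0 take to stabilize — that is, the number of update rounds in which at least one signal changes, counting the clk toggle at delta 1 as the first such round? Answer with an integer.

3

[bits: s6,s5,s2,clk,s4,s3,s1,s0]
t=0: Δ0=10101010 Δ1=10111010 Δ2=00111010 Δ3=00011010 | 3Δ
t=1: Δ0=00011010 Δ1=00001010 | 1Δ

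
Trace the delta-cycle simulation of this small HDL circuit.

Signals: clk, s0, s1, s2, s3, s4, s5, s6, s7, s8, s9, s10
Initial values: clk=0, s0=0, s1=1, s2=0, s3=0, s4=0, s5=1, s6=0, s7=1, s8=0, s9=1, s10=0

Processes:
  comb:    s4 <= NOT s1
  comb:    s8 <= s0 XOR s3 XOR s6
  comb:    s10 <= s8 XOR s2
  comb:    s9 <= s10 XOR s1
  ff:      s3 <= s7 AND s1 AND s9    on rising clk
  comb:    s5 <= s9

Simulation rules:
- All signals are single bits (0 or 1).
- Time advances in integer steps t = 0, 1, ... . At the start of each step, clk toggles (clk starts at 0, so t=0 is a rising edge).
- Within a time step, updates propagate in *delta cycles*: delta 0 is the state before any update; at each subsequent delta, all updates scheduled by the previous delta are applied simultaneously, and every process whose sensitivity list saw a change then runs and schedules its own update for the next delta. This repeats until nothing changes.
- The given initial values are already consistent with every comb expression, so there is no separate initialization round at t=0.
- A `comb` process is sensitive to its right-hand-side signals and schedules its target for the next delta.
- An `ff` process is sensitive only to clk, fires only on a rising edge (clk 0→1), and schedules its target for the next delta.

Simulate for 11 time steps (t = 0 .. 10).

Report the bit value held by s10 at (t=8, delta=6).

1

t0.Δ0 s7=1 s0=0 s5=1 s2=0 clk=0 s8=0 s1=1 s9=1 s10=0 s6=0 s3=0 s4=0
t0.Δ1 s7=1 s0=0 s5=1 s2=0 clk=1 s8=0 s1=1 s9=1 s10=0 s6=0 s3=0 s4=0
t0.Δ2 s7=1 s0=0 s5=1 s2=0 clk=1 s8=0 s1=1 s9=1 s10=0 s6=0 s3=1 s4=0
t0.Δ3 s7=1 s0=0 s5=1 s2=0 clk=1 s8=1 s1=1 s9=1 s10=0 s6=0 s3=1 s4=0
t0.Δ4 s7=1 s0=0 s5=1 s2=0 clk=1 s8=1 s1=1 s9=1 s10=1 s6=0 s3=1 s4=0
t0.Δ5 s7=1 s0=0 s5=1 s2=0 clk=1 s8=1 s1=1 s9=0 s10=1 s6=0 s3=1 s4=0
t0.Δ6 s7=1 s0=0 s5=0 s2=0 clk=1 s8=1 s1=1 s9=0 s10=1 s6=0 s3=1 s4=0
t1.Δ0 s7=1 s0=0 s5=0 s2=0 clk=1 s8=1 s1=1 s9=0 s10=1 s6=0 s3=1 s4=0
t1.Δ1 s7=1 s0=0 s5=0 s2=0 clk=0 s8=1 s1=1 s9=0 s10=1 s6=0 s3=1 s4=0
t2.Δ0 s7=1 s0=0 s5=0 s2=0 clk=0 s8=1 s1=1 s9=0 s10=1 s6=0 s3=1 s4=0
t2.Δ1 s7=1 s0=0 s5=0 s2=0 clk=1 s8=1 s1=1 s9=0 s10=1 s6=0 s3=1 s4=0
t2.Δ2 s7=1 s0=0 s5=0 s2=0 clk=1 s8=1 s1=1 s9=0 s10=1 s6=0 s3=0 s4=0
t2.Δ3 s7=1 s0=0 s5=0 s2=0 clk=1 s8=0 s1=1 s9=0 s10=1 s6=0 s3=0 s4=0
t2.Δ4 s7=1 s0=0 s5=0 s2=0 clk=1 s8=0 s1=1 s9=0 s10=0 s6=0 s3=0 s4=0
t2.Δ5 s7=1 s0=0 s5=0 s2=0 clk=1 s8=0 s1=1 s9=1 s10=0 s6=0 s3=0 s4=0
t2.Δ6 s7=1 s0=0 s5=1 s2=0 clk=1 s8=0 s1=1 s9=1 s10=0 s6=0 s3=0 s4=0
t3.Δ0 s7=1 s0=0 s5=1 s2=0 clk=1 s8=0 s1=1 s9=1 s10=0 s6=0 s3=0 s4=0
t3.Δ1 s7=1 s0=0 s5=1 s2=0 clk=0 s8=0 s1=1 s9=1 s10=0 s6=0 s3=0 s4=0
t4.Δ0 s7=1 s0=0 s5=1 s2=0 clk=0 s8=0 s1=1 s9=1 s10=0 s6=0 s3=0 s4=0
t4.Δ1 s7=1 s0=0 s5=1 s2=0 clk=1 s8=0 s1=1 s9=1 s10=0 s6=0 s3=0 s4=0
t4.Δ2 s7=1 s0=0 s5=1 s2=0 clk=1 s8=0 s1=1 s9=1 s10=0 s6=0 s3=1 s4=0
t4.Δ3 s7=1 s0=0 s5=1 s2=0 clk=1 s8=1 s1=1 s9=1 s10=0 s6=0 s3=1 s4=0
t4.Δ4 s7=1 s0=0 s5=1 s2=0 clk=1 s8=1 s1=1 s9=1 s10=1 s6=0 s3=1 s4=0
t4.Δ5 s7=1 s0=0 s5=1 s2=0 clk=1 s8=1 s1=1 s9=0 s10=1 s6=0 s3=1 s4=0
t4.Δ6 s7=1 s0=0 s5=0 s2=0 clk=1 s8=1 s1=1 s9=0 s10=1 s6=0 s3=1 s4=0
t5.Δ0 s7=1 s0=0 s5=0 s2=0 clk=1 s8=1 s1=1 s9=0 s10=1 s6=0 s3=1 s4=0
t5.Δ1 s7=1 s0=0 s5=0 s2=0 clk=0 s8=1 s1=1 s9=0 s10=1 s6=0 s3=1 s4=0
t6.Δ0 s7=1 s0=0 s5=0 s2=0 clk=0 s8=1 s1=1 s9=0 s10=1 s6=0 s3=1 s4=0
t6.Δ1 s7=1 s0=0 s5=0 s2=0 clk=1 s8=1 s1=1 s9=0 s10=1 s6=0 s3=1 s4=0
t6.Δ2 s7=1 s0=0 s5=0 s2=0 clk=1 s8=1 s1=1 s9=0 s10=1 s6=0 s3=0 s4=0
t6.Δ3 s7=1 s0=0 s5=0 s2=0 clk=1 s8=0 s1=1 s9=0 s10=1 s6=0 s3=0 s4=0
t6.Δ4 s7=1 s0=0 s5=0 s2=0 clk=1 s8=0 s1=1 s9=0 s10=0 s6=0 s3=0 s4=0
t6.Δ5 s7=1 s0=0 s5=0 s2=0 clk=1 s8=0 s1=1 s9=1 s10=0 s6=0 s3=0 s4=0
t6.Δ6 s7=1 s0=0 s5=1 s2=0 clk=1 s8=0 s1=1 s9=1 s10=0 s6=0 s3=0 s4=0
t7.Δ0 s7=1 s0=0 s5=1 s2=0 clk=1 s8=0 s1=1 s9=1 s10=0 s6=0 s3=0 s4=0
t7.Δ1 s7=1 s0=0 s5=1 s2=0 clk=0 s8=0 s1=1 s9=1 s10=0 s6=0 s3=0 s4=0
t8.Δ0 s7=1 s0=0 s5=1 s2=0 clk=0 s8=0 s1=1 s9=1 s10=0 s6=0 s3=0 s4=0
t8.Δ1 s7=1 s0=0 s5=1 s2=0 clk=1 s8=0 s1=1 s9=1 s10=0 s6=0 s3=0 s4=0
t8.Δ2 s7=1 s0=0 s5=1 s2=0 clk=1 s8=0 s1=1 s9=1 s10=0 s6=0 s3=1 s4=0
t8.Δ3 s7=1 s0=0 s5=1 s2=0 clk=1 s8=1 s1=1 s9=1 s10=0 s6=0 s3=1 s4=0
t8.Δ4 s7=1 s0=0 s5=1 s2=0 clk=1 s8=1 s1=1 s9=1 s10=1 s6=0 s3=1 s4=0
t8.Δ5 s7=1 s0=0 s5=1 s2=0 clk=1 s8=1 s1=1 s9=0 s10=1 s6=0 s3=1 s4=0
t8.Δ6 s7=1 s0=0 s5=0 s2=0 clk=1 s8=1 s1=1 s9=0 s10=1 s6=0 s3=1 s4=0
t9.Δ0 s7=1 s0=0 s5=0 s2=0 clk=1 s8=1 s1=1 s9=0 s10=1 s6=0 s3=1 s4=0
t9.Δ1 s7=1 s0=0 s5=0 s2=0 clk=0 s8=1 s1=1 s9=0 s10=1 s6=0 s3=1 s4=0
t10.Δ0 s7=1 s0=0 s5=0 s2=0 clk=0 s8=1 s1=1 s9=0 s10=1 s6=0 s3=1 s4=0
t10.Δ1 s7=1 s0=0 s5=0 s2=0 clk=1 s8=1 s1=1 s9=0 s10=1 s6=0 s3=1 s4=0
t10.Δ2 s7=1 s0=0 s5=0 s2=0 clk=1 s8=1 s1=1 s9=0 s10=1 s6=0 s3=0 s4=0
t10.Δ3 s7=1 s0=0 s5=0 s2=0 clk=1 s8=0 s1=1 s9=0 s10=1 s6=0 s3=0 s4=0
t10.Δ4 s7=1 s0=0 s5=0 s2=0 clk=1 s8=0 s1=1 s9=0 s10=0 s6=0 s3=0 s4=0
t10.Δ5 s7=1 s0=0 s5=0 s2=0 clk=1 s8=0 s1=1 s9=1 s10=0 s6=0 s3=0 s4=0
t10.Δ6 s7=1 s0=0 s5=1 s2=0 clk=1 s8=0 s1=1 s9=1 s10=0 s6=0 s3=0 s4=0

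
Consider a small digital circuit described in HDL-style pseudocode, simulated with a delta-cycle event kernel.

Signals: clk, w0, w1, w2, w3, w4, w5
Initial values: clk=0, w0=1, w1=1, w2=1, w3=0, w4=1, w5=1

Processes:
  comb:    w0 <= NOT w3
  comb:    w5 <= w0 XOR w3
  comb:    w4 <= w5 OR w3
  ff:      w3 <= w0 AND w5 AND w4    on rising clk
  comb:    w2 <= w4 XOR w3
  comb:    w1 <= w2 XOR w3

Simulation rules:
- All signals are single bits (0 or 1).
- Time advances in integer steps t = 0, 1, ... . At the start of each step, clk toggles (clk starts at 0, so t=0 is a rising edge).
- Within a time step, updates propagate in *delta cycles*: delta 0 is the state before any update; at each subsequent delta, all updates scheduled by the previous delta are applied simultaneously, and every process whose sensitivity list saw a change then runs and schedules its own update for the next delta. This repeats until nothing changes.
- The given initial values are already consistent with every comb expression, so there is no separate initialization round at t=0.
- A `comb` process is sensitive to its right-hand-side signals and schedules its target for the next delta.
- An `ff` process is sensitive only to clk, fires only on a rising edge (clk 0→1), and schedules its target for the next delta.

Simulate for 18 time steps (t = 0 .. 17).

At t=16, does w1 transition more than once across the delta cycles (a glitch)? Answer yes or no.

yes

t0.Δ0 w0=1 clk=0 w1=1 w2=1 w3=0 w5=1 w4=1
t0.Δ1 w0=1 clk=1 w1=1 w2=1 w3=0 w5=1 w4=1
t0.Δ2 w0=1 clk=1 w1=1 w2=1 w3=1 w5=1 w4=1
t0.Δ3 w0=0 clk=1 w1=0 w2=0 w3=1 w5=0 w4=1
t0.Δ4 w0=0 clk=1 w1=1 w2=0 w3=1 w5=1 w4=1
t1.Δ0 w0=0 clk=1 w1=1 w2=0 w3=1 w5=1 w4=1
t1.Δ1 w0=0 clk=0 w1=1 w2=0 w3=1 w5=1 w4=1
t2.Δ0 w0=0 clk=0 w1=1 w2=0 w3=1 w5=1 w4=1
t2.Δ1 w0=0 clk=1 w1=1 w2=0 w3=1 w5=1 w4=1
t2.Δ2 w0=0 clk=1 w1=1 w2=0 w3=0 w5=1 w4=1
t2.Δ3 w0=1 clk=1 w1=0 w2=1 w3=0 w5=0 w4=1
t2.Δ4 w0=1 clk=1 w1=1 w2=1 w3=0 w5=1 w4=0
t2.Δ5 w0=1 clk=1 w1=1 w2=0 w3=0 w5=1 w4=1
t2.Δ6 w0=1 clk=1 w1=0 w2=1 w3=0 w5=1 w4=1
t2.Δ7 w0=1 clk=1 w1=1 w2=1 w3=0 w5=1 w4=1
t3.Δ0 w0=1 clk=1 w1=1 w2=1 w3=0 w5=1 w4=1
t3.Δ1 w0=1 clk=0 w1=1 w2=1 w3=0 w5=1 w4=1
t4.Δ0 w0=1 clk=0 w1=1 w2=1 w3=0 w5=1 w4=1
t4.Δ1 w0=1 clk=1 w1=1 w2=1 w3=0 w5=1 w4=1
t4.Δ2 w0=1 clk=1 w1=1 w2=1 w3=1 w5=1 w4=1
t4.Δ3 w0=0 clk=1 w1=0 w2=0 w3=1 w5=0 w4=1
t4.Δ4 w0=0 clk=1 w1=1 w2=0 w3=1 w5=1 w4=1
t5.Δ0 w0=0 clk=1 w1=1 w2=0 w3=1 w5=1 w4=1
t5.Δ1 w0=0 clk=0 w1=1 w2=0 w3=1 w5=1 w4=1
t6.Δ0 w0=0 clk=0 w1=1 w2=0 w3=1 w5=1 w4=1
t6.Δ1 w0=0 clk=1 w1=1 w2=0 w3=1 w5=1 w4=1
t6.Δ2 w0=0 clk=1 w1=1 w2=0 w3=0 w5=1 w4=1
t6.Δ3 w0=1 clk=1 w1=0 w2=1 w3=0 w5=0 w4=1
t6.Δ4 w0=1 clk=1 w1=1 w2=1 w3=0 w5=1 w4=0
t6.Δ5 w0=1 clk=1 w1=1 w2=0 w3=0 w5=1 w4=1
t6.Δ6 w0=1 clk=1 w1=0 w2=1 w3=0 w5=1 w4=1
t6.Δ7 w0=1 clk=1 w1=1 w2=1 w3=0 w5=1 w4=1
t7.Δ0 w0=1 clk=1 w1=1 w2=1 w3=0 w5=1 w4=1
t7.Δ1 w0=1 clk=0 w1=1 w2=1 w3=0 w5=1 w4=1
t8.Δ0 w0=1 clk=0 w1=1 w2=1 w3=0 w5=1 w4=1
t8.Δ1 w0=1 clk=1 w1=1 w2=1 w3=0 w5=1 w4=1
t8.Δ2 w0=1 clk=1 w1=1 w2=1 w3=1 w5=1 w4=1
t8.Δ3 w0=0 clk=1 w1=0 w2=0 w3=1 w5=0 w4=1
t8.Δ4 w0=0 clk=1 w1=1 w2=0 w3=1 w5=1 w4=1
t9.Δ0 w0=0 clk=1 w1=1 w2=0 w3=1 w5=1 w4=1
t9.Δ1 w0=0 clk=0 w1=1 w2=0 w3=1 w5=1 w4=1
t10.Δ0 w0=0 clk=0 w1=1 w2=0 w3=1 w5=1 w4=1
t10.Δ1 w0=0 clk=1 w1=1 w2=0 w3=1 w5=1 w4=1
t10.Δ2 w0=0 clk=1 w1=1 w2=0 w3=0 w5=1 w4=1
t10.Δ3 w0=1 clk=1 w1=0 w2=1 w3=0 w5=0 w4=1
t10.Δ4 w0=1 clk=1 w1=1 w2=1 w3=0 w5=1 w4=0
t10.Δ5 w0=1 clk=1 w1=1 w2=0 w3=0 w5=1 w4=1
t10.Δ6 w0=1 clk=1 w1=0 w2=1 w3=0 w5=1 w4=1
t10.Δ7 w0=1 clk=1 w1=1 w2=1 w3=0 w5=1 w4=1
t11.Δ0 w0=1 clk=1 w1=1 w2=1 w3=0 w5=1 w4=1
t11.Δ1 w0=1 clk=0 w1=1 w2=1 w3=0 w5=1 w4=1
t12.Δ0 w0=1 clk=0 w1=1 w2=1 w3=0 w5=1 w4=1
t12.Δ1 w0=1 clk=1 w1=1 w2=1 w3=0 w5=1 w4=1
t12.Δ2 w0=1 clk=1 w1=1 w2=1 w3=1 w5=1 w4=1
t12.Δ3 w0=0 clk=1 w1=0 w2=0 w3=1 w5=0 w4=1
t12.Δ4 w0=0 clk=1 w1=1 w2=0 w3=1 w5=1 w4=1
t13.Δ0 w0=0 clk=1 w1=1 w2=0 w3=1 w5=1 w4=1
t13.Δ1 w0=0 clk=0 w1=1 w2=0 w3=1 w5=1 w4=1
t14.Δ0 w0=0 clk=0 w1=1 w2=0 w3=1 w5=1 w4=1
t14.Δ1 w0=0 clk=1 w1=1 w2=0 w3=1 w5=1 w4=1
t14.Δ2 w0=0 clk=1 w1=1 w2=0 w3=0 w5=1 w4=1
t14.Δ3 w0=1 clk=1 w1=0 w2=1 w3=0 w5=0 w4=1
t14.Δ4 w0=1 clk=1 w1=1 w2=1 w3=0 w5=1 w4=0
t14.Δ5 w0=1 clk=1 w1=1 w2=0 w3=0 w5=1 w4=1
t14.Δ6 w0=1 clk=1 w1=0 w2=1 w3=0 w5=1 w4=1
t14.Δ7 w0=1 clk=1 w1=1 w2=1 w3=0 w5=1 w4=1
t15.Δ0 w0=1 clk=1 w1=1 w2=1 w3=0 w5=1 w4=1
t15.Δ1 w0=1 clk=0 w1=1 w2=1 w3=0 w5=1 w4=1
t16.Δ0 w0=1 clk=0 w1=1 w2=1 w3=0 w5=1 w4=1
t16.Δ1 w0=1 clk=1 w1=1 w2=1 w3=0 w5=1 w4=1
t16.Δ2 w0=1 clk=1 w1=1 w2=1 w3=1 w5=1 w4=1
t16.Δ3 w0=0 clk=1 w1=0 w2=0 w3=1 w5=0 w4=1
t16.Δ4 w0=0 clk=1 w1=1 w2=0 w3=1 w5=1 w4=1
t17.Δ0 w0=0 clk=1 w1=1 w2=0 w3=1 w5=1 w4=1
t17.Δ1 w0=0 clk=0 w1=1 w2=0 w3=1 w5=1 w4=1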